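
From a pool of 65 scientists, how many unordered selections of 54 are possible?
C(65,54) = 65!/(54!×11!) = 895068996640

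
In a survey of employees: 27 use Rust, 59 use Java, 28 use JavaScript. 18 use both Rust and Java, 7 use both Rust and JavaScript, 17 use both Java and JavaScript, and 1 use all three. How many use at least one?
|A∪B∪C| = 27+59+28-18-7-17+1 = 73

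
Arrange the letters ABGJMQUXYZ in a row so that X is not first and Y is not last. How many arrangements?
By inclusion-exclusion: 10! - 2×(10-1)! + (10-2)! = 3628800 - 725760 + 40320 = 2943360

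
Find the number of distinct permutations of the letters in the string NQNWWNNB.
8! / (4! × 2! × 1! × 1!) = 840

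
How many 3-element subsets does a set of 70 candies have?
C(70,3) = 70!/(3!×67!) = 54740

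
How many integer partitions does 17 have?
Pentagonal recurrence p(n) = p(n-1) + p(n-2) - p(n-5) - p(n-7) + p(n-12) + p(n-15) - ... gives p(0..16) = 1, 1, 2, 3, 5, 7, 11, 15, 22, 30, 42, 56, 77, 101, 135, 176, 231. p(17) = p(16) + p(15) - p(12) - p(10) + p(5) + p(2) = 231 + 176 - 77 - 42 + 7 + 2 = 297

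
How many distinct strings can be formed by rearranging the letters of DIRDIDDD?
8! / (1! × 5! × 2!) = 168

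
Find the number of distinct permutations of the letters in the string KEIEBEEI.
8! / (1! × 1! × 4! × 2!) = 840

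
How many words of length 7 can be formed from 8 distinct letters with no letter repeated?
P(8,7) = 8!/(8-7)! = 40320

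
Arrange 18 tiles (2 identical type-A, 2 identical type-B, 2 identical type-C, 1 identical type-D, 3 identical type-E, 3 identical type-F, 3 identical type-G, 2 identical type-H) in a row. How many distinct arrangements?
18! / (2! × 2! × 2! × 1! × 3! × 3! × 3! × 2!) = 1852538688000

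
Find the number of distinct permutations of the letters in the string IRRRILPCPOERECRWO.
17! / (1! × 2! × 2! × 5! × 2! × 2! × 1! × 2!) = 92626934400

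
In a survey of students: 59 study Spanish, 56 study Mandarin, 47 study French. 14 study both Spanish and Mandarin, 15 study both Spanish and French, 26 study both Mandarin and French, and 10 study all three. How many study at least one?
|A∪B∪C| = 59+56+47-14-15-26+10 = 117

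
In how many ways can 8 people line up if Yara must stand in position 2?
Fix one position: (8-1)! = 5040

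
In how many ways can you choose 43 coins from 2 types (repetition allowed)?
C(43+2-1, 2-1) = C(44, 1) = 44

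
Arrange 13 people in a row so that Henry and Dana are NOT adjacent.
Total - adjacent = 13! - (13-1)!×2 = 6227020800 - 958003200 = 5269017600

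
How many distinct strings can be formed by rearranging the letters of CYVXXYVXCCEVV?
13! / (1! × 2! × 3! × 4! × 3!) = 3603600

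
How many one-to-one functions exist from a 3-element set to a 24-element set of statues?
P(24,3) = 24!/(24-3)! = 12144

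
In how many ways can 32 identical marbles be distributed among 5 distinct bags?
C(32+5-1, 5-1) = C(36, 4) = 58905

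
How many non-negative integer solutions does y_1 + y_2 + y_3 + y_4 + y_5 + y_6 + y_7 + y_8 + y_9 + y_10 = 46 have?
C(46+10-1, 10-1) = C(55, 9) = 6358402050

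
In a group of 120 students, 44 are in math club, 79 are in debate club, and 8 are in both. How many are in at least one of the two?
|A∪B| = |A| + |B| - |A∩B| = 44 + 79 - 8 = 115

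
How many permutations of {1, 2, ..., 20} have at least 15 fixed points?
Exactly j fixed points: C(20,j)·!(20-j); sum over j ≥ 15 (derangement numbers via !m = (m-1)·(!(m-1) + !(m-2)): !0..!5 = 1, 0, 1, 2, 9, 44). Σ_{j=15}^{20} C(20,j)·!(20-j) = C(20,15)·!5 + C(20,16)·!4 + C(20,17)·!3 + C(20,18)·!2 + C(20,19)·!1 + C(20,20)·!0 = 15504·44 + 4845·9 + 1140·2 + 190·1 + 20·0 + 1·1 = 728252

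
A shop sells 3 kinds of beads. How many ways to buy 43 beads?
C(43+3-1, 3-1) = C(45, 2) = 990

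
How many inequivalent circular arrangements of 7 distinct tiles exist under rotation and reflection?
(7-1)!/2 = 720/2 = 360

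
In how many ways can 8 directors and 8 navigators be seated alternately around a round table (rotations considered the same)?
Fix one of the directors: (8-1)! ways for the remaining directors, × 8! ways for the navigators = 5040 × 40320 = 203212800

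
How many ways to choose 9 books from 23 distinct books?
C(23,9) = 23!/(9!×14!) = 817190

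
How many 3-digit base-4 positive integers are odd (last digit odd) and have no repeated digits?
Last∈{1,3}. Last=0: 0. Last nonzero: 2×2×P(2,1) = 8. Total = 8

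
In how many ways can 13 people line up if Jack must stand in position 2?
Fix one position: (13-1)! = 479001600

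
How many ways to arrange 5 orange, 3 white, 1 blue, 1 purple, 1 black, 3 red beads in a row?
14! / (5! × 3! × 1! × 1! × 1! × 3!) = 20180160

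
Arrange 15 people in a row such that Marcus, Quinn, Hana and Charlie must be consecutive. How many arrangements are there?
Treat the 4 as one block: (15-4+1)! × 4! = 479001600 × 24 = 11496038400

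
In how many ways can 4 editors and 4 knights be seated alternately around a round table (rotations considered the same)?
Fix one of the editors: (4-1)! ways for the remaining editors, × 4! ways for the knights = 6 × 24 = 144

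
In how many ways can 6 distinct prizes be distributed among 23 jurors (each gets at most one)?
P(23,6) = 23!/(23-6)! = 72681840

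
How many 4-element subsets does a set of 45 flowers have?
C(45,4) = 45!/(4!×41!) = 148995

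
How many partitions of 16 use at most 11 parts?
By conjugation, equals partitions of 16 into parts ≤ 11. Let r_j(i) = number of partitions of i into parts ≤ j, for i = 0..16. r_1(i) = 1 for all i; r_j(i) = r_{j-1}(i) + r_j(i-j). Rows j = 2..11: ≤2: 1 1 2 2 3 3 4 4 5 5 6 6 7 7 8 8 9; ≤3: 1 1 2 3 4 5 7 8 10 12 14 16 19 21 24 27 30; ≤4: 1 1 2 3 5 6 9 11 15 18 23 27 34 39 47 54 64; ≤5: 1 1 2 3 5 7 10 13 18 23 30 37 47 57 70 84 101; ≤6: 1 1 2 3 5 7 11 14 20 26 35 44 58 71 90 110 136; ≤7: 1 1 2 3 5 7 11 15 21 28 38 49 65 82 105 131 164; ≤8: 1 1 2 3 5 7 11 15 22 29 40 52 70 89 116 146 186; ≤9: 1 1 2 3 5 7 11 15 22 30 41 54 73 94 123 157 201; ≤10: 1 1 2 3 5 7 11 15 22 30 42 55 75 97 128 164 212; ≤11: 1 1 2 3 5 7 11 15 22 30 42 56 76 99 131 169 219. r_11(16) = 219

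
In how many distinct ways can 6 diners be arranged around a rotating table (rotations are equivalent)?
Circular: fix one position, arrange the rest. (6-1)! = 120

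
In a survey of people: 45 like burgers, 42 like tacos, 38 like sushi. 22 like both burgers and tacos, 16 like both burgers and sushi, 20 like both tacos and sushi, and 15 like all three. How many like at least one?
|A∪B∪C| = 45+42+38-22-16-20+15 = 82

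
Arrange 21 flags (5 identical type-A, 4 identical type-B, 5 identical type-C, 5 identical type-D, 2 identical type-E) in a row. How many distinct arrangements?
21! / (5! × 4! × 5! × 5! × 2!) = 615969113760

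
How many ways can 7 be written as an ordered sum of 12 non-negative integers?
C(7+12-1, 12-1) = C(18, 11) = 31824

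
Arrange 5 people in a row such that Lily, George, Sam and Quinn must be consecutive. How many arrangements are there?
Treat the 4 as one block: (5-4+1)! × 4! = 2 × 24 = 48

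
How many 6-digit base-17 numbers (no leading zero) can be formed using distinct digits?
First digit: 16 choices (nonzero). Then descending: 16 × 16 × 15 × 14 × 13 × 12 = 8386560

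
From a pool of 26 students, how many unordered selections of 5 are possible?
C(26,5) = 26!/(5!×21!) = 65780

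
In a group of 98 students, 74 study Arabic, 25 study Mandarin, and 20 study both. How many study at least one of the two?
|A∪B| = |A| + |B| - |A∩B| = 74 + 25 - 20 = 79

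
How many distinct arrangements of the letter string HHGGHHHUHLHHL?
13! / (8! × 2! × 2! × 1!) = 38610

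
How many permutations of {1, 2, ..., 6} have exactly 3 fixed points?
Choose the 3 fixed points C(6,3) = 20, derange the rest: !3 = Σ_{j=0}^{3} (-1)^j·3!/j! = 6 - 6 + 3 - 1 = 2. Product = 20 × 2 = 40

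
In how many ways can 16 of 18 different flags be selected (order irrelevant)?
C(18,16) = 18!/(16!×2!) = 153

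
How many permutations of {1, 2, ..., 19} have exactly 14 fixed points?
Choose the 14 fixed points C(19,14) = 11628, derange the rest: !5 = Σ_{j=0}^{5} (-1)^j·5!/j! = 120 - 120 + 60 - 20 + 5 - 1 = 44. Product = 11628 × 44 = 511632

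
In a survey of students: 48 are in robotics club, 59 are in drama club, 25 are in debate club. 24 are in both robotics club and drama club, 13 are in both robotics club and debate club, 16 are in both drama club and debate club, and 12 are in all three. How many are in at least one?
|A∪B∪C| = 48+59+25-24-13-16+12 = 91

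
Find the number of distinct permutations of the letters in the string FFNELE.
6! / (2! × 1! × 2! × 1!) = 180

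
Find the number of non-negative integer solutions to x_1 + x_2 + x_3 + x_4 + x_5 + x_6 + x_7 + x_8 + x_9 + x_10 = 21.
C(21+10-1, 10-1) = C(30, 9) = 14307150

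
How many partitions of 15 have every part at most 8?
Let r_j(i) = number of partitions of i into parts ≤ j, for i = 0..15. r_1(i) = 1 for all i; r_j(i) = r_{j-1}(i) + r_j(i-j). Rows j = 2..8: ≤2: 1 1 2 2 3 3 4 4 5 5 6 6 7 7 8 8; ≤3: 1 1 2 3 4 5 7 8 10 12 14 16 19 21 24 27; ≤4: 1 1 2 3 5 6 9 11 15 18 23 27 34 39 47 54; ≤5: 1 1 2 3 5 7 10 13 18 23 30 37 47 57 70 84; ≤6: 1 1 2 3 5 7 11 14 20 26 35 44 58 71 90 110; ≤7: 1 1 2 3 5 7 11 15 21 28 38 49 65 82 105 131; ≤8: 1 1 2 3 5 7 11 15 22 29 40 52 70 89 116 146. r_8(15) = 146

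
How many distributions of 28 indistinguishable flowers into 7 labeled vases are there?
C(28+7-1, 7-1) = C(34, 6) = 1344904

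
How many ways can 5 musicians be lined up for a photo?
5! = 120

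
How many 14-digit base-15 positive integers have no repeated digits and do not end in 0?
Last digit: 14 nonzero choices. First digit: 13 (nonzero, ≠last). Middle 12: P(13,12) = 6227020800. Total = 1133317785600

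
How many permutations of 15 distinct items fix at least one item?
Complement of the derangements. !15 = Σ_{j=0}^{15} (-1)^j·15!/j! = 1307674368000 - 1307674368000 + 653837184000 - 217945728000 + 54486432000 - 10897286400 + 1816214400 - 259459200 + 32432400 - 3603600 + 360360 - 32760 + 2730 - 210 + 15 - 1 = 481066515734. 15! - !15 = 1307674368000 - 481066515734 = 826607852266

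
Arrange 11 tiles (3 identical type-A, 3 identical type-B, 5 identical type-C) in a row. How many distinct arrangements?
11! / (3! × 3! × 5!) = 9240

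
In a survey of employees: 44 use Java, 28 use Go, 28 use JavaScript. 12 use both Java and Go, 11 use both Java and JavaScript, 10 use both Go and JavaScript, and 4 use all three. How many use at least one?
|A∪B∪C| = 44+28+28-12-11-10+4 = 71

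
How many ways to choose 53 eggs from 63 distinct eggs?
C(63,53) = 63!/(53!×10!) = 127805525001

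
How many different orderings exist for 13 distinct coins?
13! = 6227020800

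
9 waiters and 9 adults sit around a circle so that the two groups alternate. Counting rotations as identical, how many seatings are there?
Fix one of the waiters: (9-1)! ways for the remaining waiters, × 9! ways for the adults = 40320 × 362880 = 14631321600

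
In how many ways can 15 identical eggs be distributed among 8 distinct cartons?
C(15+8-1, 8-1) = C(22, 7) = 170544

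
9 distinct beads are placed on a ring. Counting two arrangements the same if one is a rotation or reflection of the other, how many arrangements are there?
(9-1)!/2 = 40320/2 = 20160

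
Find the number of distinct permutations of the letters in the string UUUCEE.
6! / (2! × 3! × 1!) = 60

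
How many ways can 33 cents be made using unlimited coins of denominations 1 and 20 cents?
Coefficient of x^33 in 1/(1-x^1) · 1/(1-x^20). Use j coins of 20 for j = 0..⌊33/20⌋ = 1, the rest in 1s: 1 + 1 = 2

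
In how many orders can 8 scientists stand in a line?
8! = 40320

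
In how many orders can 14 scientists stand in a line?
14! = 87178291200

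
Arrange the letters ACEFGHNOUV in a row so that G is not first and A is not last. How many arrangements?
By inclusion-exclusion: 10! - 2×(10-1)! + (10-2)! = 3628800 - 725760 + 40320 = 2943360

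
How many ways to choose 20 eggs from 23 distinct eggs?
C(23,20) = 23!/(20!×3!) = 1771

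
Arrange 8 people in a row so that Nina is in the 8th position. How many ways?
Fix one position: (8-1)! = 5040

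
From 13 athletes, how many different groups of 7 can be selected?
C(13,7) = 13!/(7!×6!) = 1716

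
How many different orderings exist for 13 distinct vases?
13! = 6227020800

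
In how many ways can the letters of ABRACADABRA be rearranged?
11! / (5! × 2! × 2! × 1! × 1!) = 83160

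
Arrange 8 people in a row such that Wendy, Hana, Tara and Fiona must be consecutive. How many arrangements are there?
Treat the 4 as one block: (8-4+1)! × 4! = 120 × 24 = 2880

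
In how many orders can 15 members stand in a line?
15! = 1307674368000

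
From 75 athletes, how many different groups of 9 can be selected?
C(75,9) = 75!/(9!×66!) = 125595622175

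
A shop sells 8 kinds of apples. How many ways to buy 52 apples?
C(52+8-1, 8-1) = C(59, 7) = 341149446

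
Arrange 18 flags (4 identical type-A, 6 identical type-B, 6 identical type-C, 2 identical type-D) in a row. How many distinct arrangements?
18! / (4! × 6! × 6! × 2!) = 257297040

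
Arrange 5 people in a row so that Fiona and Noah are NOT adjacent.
Total - adjacent = 5! - (5-1)!×2 = 120 - 48 = 72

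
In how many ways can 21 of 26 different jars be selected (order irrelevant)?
C(26,21) = 26!/(21!×5!) = 65780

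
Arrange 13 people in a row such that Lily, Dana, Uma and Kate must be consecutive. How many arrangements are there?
Treat the 4 as one block: (13-4+1)! × 4! = 3628800 × 24 = 87091200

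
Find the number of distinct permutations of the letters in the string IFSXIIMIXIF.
11! / (1! × 5! × 2! × 2! × 1!) = 83160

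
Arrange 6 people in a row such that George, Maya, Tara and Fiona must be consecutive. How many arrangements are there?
Treat the 4 as one block: (6-4+1)! × 4! = 6 × 24 = 144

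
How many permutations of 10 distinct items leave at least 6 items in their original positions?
Exactly j fixed points: C(10,j)·!(10-j); sum over j ≥ 6 (derangement numbers via !m = (m-1)·(!(m-1) + !(m-2)): !0..!4 = 1, 0, 1, 2, 9). Σ_{j=6}^{10} C(10,j)·!(10-j) = C(10,6)·!4 + C(10,7)·!3 + C(10,8)·!2 + C(10,9)·!1 + C(10,10)·!0 = 210·9 + 120·2 + 45·1 + 10·0 + 1·1 = 2176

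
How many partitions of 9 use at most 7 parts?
By conjugation, equals partitions of 9 into parts ≤ 7. Let r_j(i) = number of partitions of i into parts ≤ j, for i = 0..9. r_1(i) = 1 for all i; r_j(i) = r_{j-1}(i) + r_j(i-j). Rows j = 2..7: ≤2: 1 1 2 2 3 3 4 4 5 5; ≤3: 1 1 2 3 4 5 7 8 10 12; ≤4: 1 1 2 3 5 6 9 11 15 18; ≤5: 1 1 2 3 5 7 10 13 18 23; ≤6: 1 1 2 3 5 7 11 14 20 26; ≤7: 1 1 2 3 5 7 11 15 21 28. r_7(9) = 28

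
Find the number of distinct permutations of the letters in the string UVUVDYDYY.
9! / (2! × 3! × 2! × 2!) = 7560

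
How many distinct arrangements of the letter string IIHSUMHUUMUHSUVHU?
17! / (2! × 2! × 6! × 1! × 4! × 2!) = 2572970400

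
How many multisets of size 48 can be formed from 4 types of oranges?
C(48+4-1, 4-1) = C(51, 3) = 20825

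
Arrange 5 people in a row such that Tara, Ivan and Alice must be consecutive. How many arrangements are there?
Treat the 3 as one block: (5-3+1)! × 3! = 6 × 6 = 36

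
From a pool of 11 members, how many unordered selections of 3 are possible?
C(11,3) = 11!/(3!×8!) = 165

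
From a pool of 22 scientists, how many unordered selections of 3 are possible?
C(22,3) = 22!/(3!×19!) = 1540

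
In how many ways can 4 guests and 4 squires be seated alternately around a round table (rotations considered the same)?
Fix one of the guests: (4-1)! ways for the remaining guests, × 4! ways for the squires = 6 × 24 = 144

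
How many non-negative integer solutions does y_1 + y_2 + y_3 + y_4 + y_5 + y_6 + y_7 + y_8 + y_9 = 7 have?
C(7+9-1, 9-1) = C(15, 8) = 6435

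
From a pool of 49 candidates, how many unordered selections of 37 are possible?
C(49,37) = 49!/(37!×12!) = 92263734836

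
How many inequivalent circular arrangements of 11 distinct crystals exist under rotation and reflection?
(11-1)!/2 = 3628800/2 = 1814400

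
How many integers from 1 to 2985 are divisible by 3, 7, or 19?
⌊2985/3⌋+⌊2985/7⌋+⌊2985/19⌋ - ⌊2985/21⌋-⌊2985/57⌋-⌊2985/133⌋ + ⌊2985/399⌋ = 995+426+157 - 142-52-22 + 7 = 1369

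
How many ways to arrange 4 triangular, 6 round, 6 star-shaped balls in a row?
16! / (4! × 6! × 6!) = 1681680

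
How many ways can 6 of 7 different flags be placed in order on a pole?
P(7,6) = 7!/(7-6)! = 5040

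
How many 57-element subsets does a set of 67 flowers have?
C(67,57) = 67!/(57!×10!) = 247994680648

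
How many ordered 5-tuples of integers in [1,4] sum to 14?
Coefficient of x^14 in (x + x² + ... + x^4)^5. By inclusion-exclusion on dice exceeding 4: Σ_j (-1)^j C(5,j)·C(14-1-4j, 4) = C(5,0)·C(13,4) - C(5,1)·C(9,4) + C(5,2)·C(5,4) = 1·715 - 5·126 + 10·5 = 135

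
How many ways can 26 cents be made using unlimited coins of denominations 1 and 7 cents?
Coefficient of x^26 in 1/(1-x^1) · 1/(1-x^7). Use j coins of 7 for j = 0..⌊26/7⌋ = 3, the rest in 1s: 3 + 1 = 4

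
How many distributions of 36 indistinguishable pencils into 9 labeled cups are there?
C(36+9-1, 9-1) = C(44, 8) = 177232627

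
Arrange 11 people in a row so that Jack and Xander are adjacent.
Treat as block: (11-1)! × 2! = 3628800 × 2 = 7257600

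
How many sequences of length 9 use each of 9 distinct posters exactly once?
9! = 362880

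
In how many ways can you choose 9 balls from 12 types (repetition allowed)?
C(9+12-1, 12-1) = C(20, 11) = 167960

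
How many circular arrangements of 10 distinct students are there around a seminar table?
Circular: fix one position, arrange the rest. (10-1)! = 362880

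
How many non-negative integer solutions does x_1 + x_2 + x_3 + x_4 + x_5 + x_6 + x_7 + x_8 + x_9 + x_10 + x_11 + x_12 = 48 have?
C(48+12-1, 12-1) = C(59, 11) = 279871768995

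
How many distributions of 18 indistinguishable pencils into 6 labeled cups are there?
C(18+6-1, 6-1) = C(23, 5) = 33649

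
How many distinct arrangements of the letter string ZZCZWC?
6! / (3! × 1! × 2!) = 60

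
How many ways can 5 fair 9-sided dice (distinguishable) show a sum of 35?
Coefficient of x^35 in (x + x² + ... + x^9)^5. By inclusion-exclusion on dice exceeding 9: Σ_j (-1)^j C(5,j)·C(35-1-9j, 4) = C(5,0)·C(34,4) - C(5,1)·C(25,4) + C(5,2)·C(16,4) - C(5,3)·C(7,4) = 1·46376 - 5·12650 + 10·1820 - 10·35 = 976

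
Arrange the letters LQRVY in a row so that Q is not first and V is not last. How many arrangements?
By inclusion-exclusion: 5! - 2×(5-1)! + (5-2)! = 120 - 48 + 6 = 78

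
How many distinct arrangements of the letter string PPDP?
4! / (1! × 3!) = 4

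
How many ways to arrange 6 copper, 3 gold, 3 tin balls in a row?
12! / (6! × 3! × 3!) = 18480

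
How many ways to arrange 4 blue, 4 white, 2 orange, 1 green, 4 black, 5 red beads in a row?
20! / (4! × 4! × 2! × 1! × 4! × 5!) = 733296564000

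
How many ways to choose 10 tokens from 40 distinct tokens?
C(40,10) = 40!/(10!×30!) = 847660528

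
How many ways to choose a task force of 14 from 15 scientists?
C(15,14) = 15!/(14!×1!) = 15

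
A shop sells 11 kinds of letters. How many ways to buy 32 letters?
C(32+11-1, 11-1) = C(42, 10) = 1471442973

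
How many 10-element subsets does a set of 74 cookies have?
C(74,10) = 74!/(10!×64!) = 718406958841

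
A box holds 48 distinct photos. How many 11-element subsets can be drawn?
C(48,11) = 48!/(11!×37!) = 22595200368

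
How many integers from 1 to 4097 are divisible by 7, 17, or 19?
⌊4097/7⌋+⌊4097/17⌋+⌊4097/19⌋ - ⌊4097/119⌋-⌊4097/133⌋-⌊4097/323⌋ + ⌊4097/2261⌋ = 585+241+215 - 34-30-12 + 1 = 966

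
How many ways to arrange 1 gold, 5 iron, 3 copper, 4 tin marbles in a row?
13! / (1! × 5! × 3! × 4!) = 360360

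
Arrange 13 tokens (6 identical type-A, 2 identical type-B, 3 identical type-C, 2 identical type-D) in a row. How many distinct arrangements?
13! / (6! × 2! × 3! × 2!) = 360360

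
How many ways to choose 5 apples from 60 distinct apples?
C(60,5) = 60!/(5!×55!) = 5461512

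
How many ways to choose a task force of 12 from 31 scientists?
C(31,12) = 31!/(12!×19!) = 141120525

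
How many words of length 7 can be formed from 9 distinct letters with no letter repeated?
P(9,7) = 9!/(9-7)! = 181440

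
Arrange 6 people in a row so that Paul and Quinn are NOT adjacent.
Total - adjacent = 6! - (6-1)!×2 = 720 - 240 = 480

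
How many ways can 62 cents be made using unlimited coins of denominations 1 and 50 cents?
Coefficient of x^62 in 1/(1-x^1) · 1/(1-x^50). Use j coins of 50 for j = 0..⌊62/50⌋ = 1, the rest in 1s: 1 + 1 = 2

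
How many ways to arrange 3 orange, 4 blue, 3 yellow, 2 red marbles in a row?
12! / (3! × 4! × 3! × 2!) = 277200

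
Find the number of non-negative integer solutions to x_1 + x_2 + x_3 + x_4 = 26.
C(26+4-1, 4-1) = C(29, 3) = 3654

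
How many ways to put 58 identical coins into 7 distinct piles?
C(58+7-1, 7-1) = C(64, 6) = 74974368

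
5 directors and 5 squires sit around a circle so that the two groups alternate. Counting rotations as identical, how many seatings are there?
Fix one of the directors: (5-1)! ways for the remaining directors, × 5! ways for the squires = 24 × 120 = 2880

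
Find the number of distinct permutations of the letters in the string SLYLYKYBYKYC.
12! / (1! × 1! × 1! × 2! × 5! × 2!) = 997920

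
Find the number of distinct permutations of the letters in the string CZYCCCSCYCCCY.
13! / (1! × 1! × 8! × 3!) = 25740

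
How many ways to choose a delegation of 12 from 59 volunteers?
C(59,12) = 59!/(12!×47!) = 1119487075980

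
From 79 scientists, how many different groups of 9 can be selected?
C(79,9) = 79!/(9!×70!) = 205811513765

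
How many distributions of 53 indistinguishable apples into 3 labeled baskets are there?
C(53+3-1, 3-1) = C(55, 2) = 1485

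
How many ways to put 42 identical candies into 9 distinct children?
C(42+9-1, 9-1) = C(50, 8) = 536878650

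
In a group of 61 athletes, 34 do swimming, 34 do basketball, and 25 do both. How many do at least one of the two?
|A∪B| = |A| + |B| - |A∩B| = 34 + 34 - 25 = 43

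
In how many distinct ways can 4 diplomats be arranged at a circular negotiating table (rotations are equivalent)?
Circular: fix one position, arrange the rest. (4-1)! = 6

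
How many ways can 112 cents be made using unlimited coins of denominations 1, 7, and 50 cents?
Coefficient of x^112 in 1/(1-x^1) · 1/(1-x^7) · 1/(1-x^50). Case on j = number of 50-cent coins (j = 0..2); remainder r = 112 - 50j is made from {1,7} in ⌊r/7⌋+1 ways. r = 112, 62, 12 → 17 + 9 + 2 = 28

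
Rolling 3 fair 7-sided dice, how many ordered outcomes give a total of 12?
Coefficient of x^12 in (x + x² + ... + x^7)^3. By inclusion-exclusion on dice exceeding 7: Σ_j (-1)^j C(3,j)·C(12-1-7j, 2) = C(3,0)·C(11,2) - C(3,1)·C(4,2) = 1·55 - 3·6 = 37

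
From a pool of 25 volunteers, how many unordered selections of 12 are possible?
C(25,12) = 25!/(12!×13!) = 5200300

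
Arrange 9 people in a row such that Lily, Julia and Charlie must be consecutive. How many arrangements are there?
Treat the 3 as one block: (9-3+1)! × 3! = 5040 × 6 = 30240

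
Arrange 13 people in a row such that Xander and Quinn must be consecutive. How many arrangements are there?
Treat the 2 as one block: (13-2+1)! × 2! = 479001600 × 2 = 958003200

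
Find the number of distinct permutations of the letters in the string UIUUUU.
6! / (1! × 5!) = 6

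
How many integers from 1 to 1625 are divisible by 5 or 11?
⌊1625/5⌋ + ⌊1625/11⌋ - ⌊1625/55⌋ = 325 + 147 - 29 = 443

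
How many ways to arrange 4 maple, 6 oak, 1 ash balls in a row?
11! / (4! × 6! × 1!) = 2310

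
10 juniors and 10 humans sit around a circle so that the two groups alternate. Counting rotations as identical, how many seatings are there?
Fix one of the juniors: (10-1)! ways for the remaining juniors, × 10! ways for the humans = 362880 × 3628800 = 1316818944000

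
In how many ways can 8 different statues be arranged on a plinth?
8! = 40320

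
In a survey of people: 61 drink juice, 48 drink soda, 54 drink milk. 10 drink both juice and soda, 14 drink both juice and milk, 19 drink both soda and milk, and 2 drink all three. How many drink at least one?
|A∪B∪C| = 61+48+54-10-14-19+2 = 122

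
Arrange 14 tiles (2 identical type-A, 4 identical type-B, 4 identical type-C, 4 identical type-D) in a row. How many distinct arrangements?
14! / (2! × 4! × 4! × 4!) = 3153150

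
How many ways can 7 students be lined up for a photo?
7! = 5040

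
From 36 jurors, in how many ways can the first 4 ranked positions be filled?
P(36,4) = 36!/(36-4)! = 1413720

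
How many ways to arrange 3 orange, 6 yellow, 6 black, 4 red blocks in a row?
19! / (3! × 6! × 6! × 4!) = 1629547920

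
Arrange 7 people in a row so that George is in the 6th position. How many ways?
Fix one position: (7-1)! = 720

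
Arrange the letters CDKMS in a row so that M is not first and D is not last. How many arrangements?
By inclusion-exclusion: 5! - 2×(5-1)! + (5-2)! = 120 - 48 + 6 = 78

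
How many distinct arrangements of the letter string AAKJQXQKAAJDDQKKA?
17! / (2! × 3! × 1! × 5! × 4! × 2!) = 5145940800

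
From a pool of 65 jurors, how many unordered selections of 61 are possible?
C(65,61) = 65!/(61!×4!) = 677040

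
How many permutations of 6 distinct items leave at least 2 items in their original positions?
Exactly j fixed points: C(6,j)·!(6-j); sum over j ≥ 2 (derangement numbers via !m = (m-1)·(!(m-1) + !(m-2)): !0..!4 = 1, 0, 1, 2, 9). Σ_{j=2}^{6} C(6,j)·!(6-j) = C(6,2)·!4 + C(6,3)·!3 + C(6,4)·!2 + C(6,5)·!1 + C(6,6)·!0 = 15·9 + 20·2 + 15·1 + 6·0 + 1·1 = 191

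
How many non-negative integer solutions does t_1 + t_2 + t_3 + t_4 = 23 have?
C(23+4-1, 4-1) = C(26, 3) = 2600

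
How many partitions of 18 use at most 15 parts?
By conjugation, equals partitions of 18 into parts ≤ 15. Let r_j(i) = number of partitions of i into parts ≤ j, for i = 0..18. r_1(i) = 1 for all i; r_j(i) = r_{j-1}(i) + r_j(i-j). Rows j = 2..15: ≤2: 1 1 2 2 3 3 4 4 5 5 6 6 7 7 8 8 9 9 10; ≤3: 1 1 2 3 4 5 7 8 10 12 14 16 19 21 24 27 30 33 37; ≤4: 1 1 2 3 5 6 9 11 15 18 23 27 34 39 47 54 64 72 84; ≤5: 1 1 2 3 5 7 10 13 18 23 30 37 47 57 70 84 101 119 141; ≤6: 1 1 2 3 5 7 11 14 20 26 35 44 58 71 90 110 136 163 199; ≤7: 1 1 2 3 5 7 11 15 21 28 38 49 65 82 105 131 164 201 248; ≤8: 1 1 2 3 5 7 11 15 22 29 40 52 70 89 116 146 186 230 288; ≤9: 1 1 2 3 5 7 11 15 22 30 41 54 73 94 123 157 201 252 318; ≤10: 1 1 2 3 5 7 11 15 22 30 42 55 75 97 128 164 212 267 340; ≤11: 1 1 2 3 5 7 11 15 22 30 42 56 76 99 131 169 219 278 355; ≤12: 1 1 2 3 5 7 11 15 22 30 42 56 77 100 133 172 224 285 366; ≤13: 1 1 2 3 5 7 11 15 22 30 42 56 77 101 134 174 227 290 373; ≤14: 1 1 2 3 5 7 11 15 22 30 42 56 77 101 135 175 229 293 378; ≤15: 1 1 2 3 5 7 11 15 22 30 42 56 77 101 135 176 230 295 381. r_15(18) = 381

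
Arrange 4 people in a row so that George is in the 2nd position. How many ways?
Fix one position: (4-1)! = 6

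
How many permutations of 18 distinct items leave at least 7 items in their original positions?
Exactly j fixed points: C(18,j)·!(18-j); sum over j ≥ 7 (derangement numbers via !m = (m-1)·(!(m-1) + !(m-2)): !0..!11 = 1, 0, 1, 2, 9, 44, 265, 1854, 14833, 133496, 1334961, 14684570). Σ_{j=7}^{18} C(18,j)·!(18-j) = C(18,7)·!11 + C(18,8)·!10 + C(18,9)·!9 + C(18,10)·!8 + C(18,11)·!7 + C(18,12)·!6 + C(18,13)·!5 + C(18,14)·!4 + C(18,15)·!3 + C(18,16)·!2 + C(18,17)·!1 + C(18,18)·!0 = 31824·14684570 + 43758·1334961 + 48620·133496 + 43758·14833 + 31824·1854 + 18564·265 + 8568·44 + 3060·9 + 816·2 + 153·1 + 18·0 + 1·1 = 532940944526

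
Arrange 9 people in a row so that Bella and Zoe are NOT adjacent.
Total - adjacent = 9! - (9-1)!×2 = 362880 - 80640 = 282240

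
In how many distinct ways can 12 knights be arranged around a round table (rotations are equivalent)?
Circular: fix one position, arrange the rest. (12-1)! = 39916800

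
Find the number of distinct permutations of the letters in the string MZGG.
4! / (2! × 1! × 1!) = 12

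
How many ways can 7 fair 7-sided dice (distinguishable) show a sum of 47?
Coefficient of x^47 in (x + x² + ... + x^7)^7. By inclusion-exclusion on dice exceeding 7: Σ_j (-1)^j C(7,j)·C(47-1-7j, 6) = C(7,0)·C(46,6) - C(7,1)·C(39,6) + C(7,2)·C(32,6) - C(7,3)·C(25,6) + C(7,4)·C(18,6) - C(7,5)·C(11,6) = 1·9366819 - 7·3262623 + 21·906192 - 35·177100 + 35·18564 - 21·462 = 28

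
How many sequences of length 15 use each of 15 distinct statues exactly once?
15! = 1307674368000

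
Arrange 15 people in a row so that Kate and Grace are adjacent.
Treat as block: (15-1)! × 2! = 87178291200 × 2 = 174356582400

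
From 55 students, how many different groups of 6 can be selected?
C(55,6) = 55!/(6!×49!) = 28989675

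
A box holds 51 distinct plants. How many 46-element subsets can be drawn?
C(51,46) = 51!/(46!×5!) = 2349060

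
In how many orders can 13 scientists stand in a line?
13! = 6227020800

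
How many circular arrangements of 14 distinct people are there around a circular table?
Circular: fix one position, arrange the rest. (14-1)! = 6227020800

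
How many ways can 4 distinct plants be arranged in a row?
4! = 24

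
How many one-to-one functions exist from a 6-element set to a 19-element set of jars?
P(19,6) = 19!/(19-6)! = 19535040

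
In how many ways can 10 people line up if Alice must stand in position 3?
Fix one position: (10-1)! = 362880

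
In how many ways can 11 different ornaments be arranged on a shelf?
11! = 39916800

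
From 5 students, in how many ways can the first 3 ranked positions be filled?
P(5,3) = 5!/(5-3)! = 60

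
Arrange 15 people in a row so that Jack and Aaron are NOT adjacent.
Total - adjacent = 15! - (15-1)!×2 = 1307674368000 - 174356582400 = 1133317785600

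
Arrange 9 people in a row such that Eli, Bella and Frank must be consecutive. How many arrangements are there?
Treat the 3 as one block: (9-3+1)! × 3! = 5040 × 6 = 30240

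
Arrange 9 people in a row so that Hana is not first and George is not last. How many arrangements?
By inclusion-exclusion: 9! - 2×(9-1)! + (9-2)! = 362880 - 80640 + 5040 = 287280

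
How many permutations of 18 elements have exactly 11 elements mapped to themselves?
Choose the 11 fixed points C(18,11) = 31824, derange the rest: !7 = Σ_{j=0}^{7} (-1)^j·7!/j! = 5040 - 5040 + 2520 - 840 + 210 - 42 + 7 - 1 = 1854. Product = 31824 × 1854 = 59001696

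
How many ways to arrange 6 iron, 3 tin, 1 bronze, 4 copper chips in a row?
14! / (6! × 3! × 1! × 4!) = 840840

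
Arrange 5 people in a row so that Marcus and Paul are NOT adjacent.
Total - adjacent = 5! - (5-1)!×2 = 120 - 48 = 72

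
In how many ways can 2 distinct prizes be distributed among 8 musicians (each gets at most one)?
P(8,2) = 8!/(8-2)! = 56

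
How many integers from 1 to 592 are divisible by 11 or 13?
⌊592/11⌋ + ⌊592/13⌋ - ⌊592/143⌋ = 53 + 45 - 4 = 94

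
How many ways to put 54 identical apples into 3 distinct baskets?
C(54+3-1, 3-1) = C(56, 2) = 1540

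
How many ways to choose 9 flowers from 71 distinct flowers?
C(71,9) = 71!/(9!×62!) = 74473879480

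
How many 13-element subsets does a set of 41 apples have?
C(41,13) = 41!/(13!×28!) = 17620076360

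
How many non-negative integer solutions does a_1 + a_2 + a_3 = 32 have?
C(32+3-1, 3-1) = C(34, 2) = 561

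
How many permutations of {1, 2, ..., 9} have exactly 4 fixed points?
Choose the 4 fixed points C(9,4) = 126, derange the rest: !5 = Σ_{j=0}^{5} (-1)^j·5!/j! = 120 - 120 + 60 - 20 + 5 - 1 = 44. Product = 126 × 44 = 5544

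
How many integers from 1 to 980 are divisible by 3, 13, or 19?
⌊980/3⌋+⌊980/13⌋+⌊980/19⌋ - ⌊980/39⌋-⌊980/57⌋-⌊980/247⌋ + ⌊980/741⌋ = 326+75+51 - 25-17-3 + 1 = 408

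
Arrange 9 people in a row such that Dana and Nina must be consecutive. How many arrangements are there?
Treat the 2 as one block: (9-2+1)! × 2! = 40320 × 2 = 80640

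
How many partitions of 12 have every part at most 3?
Let r_j(i) = number of partitions of i into parts ≤ j, for i = 0..12. r_1(i) = 1 for all i; r_j(i) = r_{j-1}(i) + r_j(i-j). Rows j = 2..3: ≤2: 1 1 2 2 3 3 4 4 5 5 6 6 7; ≤3: 1 1 2 3 4 5 7 8 10 12 14 16 19. r_3(12) = 19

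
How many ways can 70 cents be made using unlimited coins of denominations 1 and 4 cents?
Coefficient of x^70 in 1/(1-x^1) · 1/(1-x^4). Use j coins of 4 for j = 0..⌊70/4⌋ = 17, the rest in 1s: 17 + 1 = 18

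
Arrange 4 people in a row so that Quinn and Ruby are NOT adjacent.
Total - adjacent = 4! - (4-1)!×2 = 24 - 12 = 12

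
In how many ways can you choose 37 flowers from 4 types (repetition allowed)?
C(37+4-1, 4-1) = C(40, 3) = 9880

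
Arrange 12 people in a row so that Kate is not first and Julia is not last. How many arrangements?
By inclusion-exclusion: 12! - 2×(12-1)! + (12-2)! = 479001600 - 79833600 + 3628800 = 402796800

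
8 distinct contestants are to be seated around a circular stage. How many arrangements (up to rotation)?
Circular: fix one position, arrange the rest. (8-1)! = 5040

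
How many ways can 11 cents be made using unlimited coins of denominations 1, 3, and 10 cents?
Coefficient of x^11 in 1/(1-x^1) · 1/(1-x^3) · 1/(1-x^10). Case on j = number of 10-cent coins (j = 0..1); remainder r = 11 - 10j is made from {1,3} in ⌊r/3⌋+1 ways. r = 11, 1 → 4 + 1 = 5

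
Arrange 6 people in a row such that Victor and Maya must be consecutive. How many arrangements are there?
Treat the 2 as one block: (6-2+1)! × 2! = 120 × 2 = 240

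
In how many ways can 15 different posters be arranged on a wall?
15! = 1307674368000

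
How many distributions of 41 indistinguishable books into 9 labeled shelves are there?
C(41+9-1, 9-1) = C(49, 8) = 450978066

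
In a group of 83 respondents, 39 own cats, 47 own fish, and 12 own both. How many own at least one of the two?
|A∪B| = |A| + |B| - |A∩B| = 39 + 47 - 12 = 74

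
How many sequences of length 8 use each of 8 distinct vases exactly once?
8! = 40320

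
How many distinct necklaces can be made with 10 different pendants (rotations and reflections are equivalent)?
(10-1)!/2 = 362880/2 = 181440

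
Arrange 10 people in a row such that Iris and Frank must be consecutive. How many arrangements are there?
Treat the 2 as one block: (10-2+1)! × 2! = 362880 × 2 = 725760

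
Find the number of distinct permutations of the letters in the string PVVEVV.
6! / (1! × 4! × 1!) = 30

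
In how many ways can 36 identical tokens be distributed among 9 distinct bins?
C(36+9-1, 9-1) = C(44, 8) = 177232627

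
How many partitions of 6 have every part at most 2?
Let r_j(i) = number of partitions of i into parts ≤ j, for i = 0..6. r_1(i) = 1 for all i; r_j(i) = r_{j-1}(i) + r_j(i-j). Rows j = 2..2: ≤2: 1 1 2 2 3 3 4. r_2(6) = 4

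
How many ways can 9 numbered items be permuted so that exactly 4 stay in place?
Choose the 4 fixed points C(9,4) = 126, derange the rest: !5 = Σ_{j=0}^{5} (-1)^j·5!/j! = 120 - 120 + 60 - 20 + 5 - 1 = 44. Product = 126 × 44 = 5544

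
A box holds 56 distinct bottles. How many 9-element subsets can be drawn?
C(56,9) = 56!/(9!×47!) = 7575968400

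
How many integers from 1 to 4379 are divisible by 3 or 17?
⌊4379/3⌋ + ⌊4379/17⌋ - ⌊4379/51⌋ = 1459 + 257 - 85 = 1631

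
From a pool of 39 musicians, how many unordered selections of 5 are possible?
C(39,5) = 39!/(5!×34!) = 575757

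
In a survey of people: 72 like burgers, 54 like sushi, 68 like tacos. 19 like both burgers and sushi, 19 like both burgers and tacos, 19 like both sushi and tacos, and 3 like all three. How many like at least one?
|A∪B∪C| = 72+54+68-19-19-19+3 = 140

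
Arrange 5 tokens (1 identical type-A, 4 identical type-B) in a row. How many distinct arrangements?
5! / (1! × 4!) = 5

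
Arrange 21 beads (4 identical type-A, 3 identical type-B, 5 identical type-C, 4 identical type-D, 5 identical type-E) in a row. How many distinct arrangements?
21! / (4! × 3! × 5! × 4! × 5!) = 1026615189600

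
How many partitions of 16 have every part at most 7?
Let r_j(i) = number of partitions of i into parts ≤ j, for i = 0..16. r_1(i) = 1 for all i; r_j(i) = r_{j-1}(i) + r_j(i-j). Rows j = 2..7: ≤2: 1 1 2 2 3 3 4 4 5 5 6 6 7 7 8 8 9; ≤3: 1 1 2 3 4 5 7 8 10 12 14 16 19 21 24 27 30; ≤4: 1 1 2 3 5 6 9 11 15 18 23 27 34 39 47 54 64; ≤5: 1 1 2 3 5 7 10 13 18 23 30 37 47 57 70 84 101; ≤6: 1 1 2 3 5 7 11 14 20 26 35 44 58 71 90 110 136; ≤7: 1 1 2 3 5 7 11 15 21 28 38 49 65 82 105 131 164. r_7(16) = 164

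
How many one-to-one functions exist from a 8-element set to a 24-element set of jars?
P(24,8) = 24!/(24-8)! = 29654190720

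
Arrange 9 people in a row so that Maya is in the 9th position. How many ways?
Fix one position: (9-1)! = 40320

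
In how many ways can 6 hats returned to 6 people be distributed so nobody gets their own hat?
!6 = Σ_{j=0}^{6} (-1)^j·6!/j! = 720 - 720 + 360 - 120 + 30 - 6 + 1 = 265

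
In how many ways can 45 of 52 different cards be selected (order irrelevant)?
C(52,45) = 52!/(45!×7!) = 133784560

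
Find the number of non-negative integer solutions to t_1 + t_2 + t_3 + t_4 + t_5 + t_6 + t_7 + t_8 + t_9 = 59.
C(59+9-1, 9-1) = C(67, 8) = 6522361560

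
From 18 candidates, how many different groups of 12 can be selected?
C(18,12) = 18!/(12!×6!) = 18564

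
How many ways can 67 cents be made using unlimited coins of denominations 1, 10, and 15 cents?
Coefficient of x^67 in 1/(1-x^1) · 1/(1-x^10) · 1/(1-x^15). Case on j = number of 15-cent coins (j = 0..4); remainder r = 67 - 15j is made from {1,10} in ⌊r/10⌋+1 ways. r = 67, 52, 37, 22, 7 → 7 + 6 + 4 + 3 + 1 = 21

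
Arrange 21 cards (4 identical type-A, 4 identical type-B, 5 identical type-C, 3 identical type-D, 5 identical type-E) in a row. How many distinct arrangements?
21! / (4! × 4! × 5! × 3! × 5!) = 1026615189600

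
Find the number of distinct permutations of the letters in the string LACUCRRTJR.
10! / (2! × 1! × 1! × 1! × 3! × 1! × 1!) = 302400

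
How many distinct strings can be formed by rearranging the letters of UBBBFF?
6! / (3! × 2! × 1!) = 60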